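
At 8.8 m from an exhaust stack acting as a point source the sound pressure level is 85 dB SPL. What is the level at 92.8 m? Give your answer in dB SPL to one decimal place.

64.5 dB SPL

For a point source, L₂ = L₁ − 20·log₁₀(r₂/r₁).
L₂ = 85 − 20·log₁₀(92.8/8.8) = 85 − 20.461 = 64.54 dB SPL.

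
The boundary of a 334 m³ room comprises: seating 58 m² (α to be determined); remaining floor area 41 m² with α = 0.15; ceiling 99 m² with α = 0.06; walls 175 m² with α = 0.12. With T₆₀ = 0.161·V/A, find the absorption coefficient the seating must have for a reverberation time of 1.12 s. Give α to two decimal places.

0.26

A = 0.161·V/T₆₀ = 0.161·334/1.12 = 48.01 m² sabins.
Absorption from the other surfaces = 41·0.15 + 99·0.06 + 175·0.12 = 33.09 m², so the seating must supply 14.92 m² over 58 m².
α = 14.92/58 = 0.257.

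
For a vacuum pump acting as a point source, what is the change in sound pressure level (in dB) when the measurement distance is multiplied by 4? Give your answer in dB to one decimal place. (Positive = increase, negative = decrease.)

-12.0 dB

With spherical spreading the level changes by −20·log₁₀(r₂/r₁).
ΔL = −20·log₁₀(4) = -12.04 dB.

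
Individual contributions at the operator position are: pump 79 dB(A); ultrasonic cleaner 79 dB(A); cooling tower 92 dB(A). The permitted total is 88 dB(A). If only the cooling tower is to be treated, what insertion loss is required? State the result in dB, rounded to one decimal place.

Everything except the cooling tower sums to 10^(79/10) + 10^(79/10) = 1.589e+08 in linear terms, 82.01 dB(A).
To meet 88 dB(A) overall, the treated cooling tower may contribute at most 10^(88/10) − 1.589e+08 = 4.721e+08, i.e. 86.74 dB(A).
Required insertion loss = 92 − 86.74 = 5.26 dB.

5.3 dB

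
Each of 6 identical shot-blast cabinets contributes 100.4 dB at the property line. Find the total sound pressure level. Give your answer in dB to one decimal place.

108.2 dB

N identical incoherent sources raise the level by 10·log₁₀ N.
L_total = 100.4 + 10·log₁₀(6) = 100.4 + 7.782 = 108.18 dB.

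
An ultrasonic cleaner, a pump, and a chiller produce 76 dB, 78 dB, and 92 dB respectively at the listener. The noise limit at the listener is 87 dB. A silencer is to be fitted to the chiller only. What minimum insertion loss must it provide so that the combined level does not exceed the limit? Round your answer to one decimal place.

The untreated sources together contribute 10^(76/10) + 10^(78/10) = 1.029e+08, i.e. 80.12 dB.
The limit corresponds to 10^(87/10) = 5.012e+08; subtracting the fixed part leaves 3.983e+08 for the chiller, i.e. 86.00 dB.
So the chiller must be reduced from 92 to 86.00 dB: IL = 6.00 dB.

6.0 dB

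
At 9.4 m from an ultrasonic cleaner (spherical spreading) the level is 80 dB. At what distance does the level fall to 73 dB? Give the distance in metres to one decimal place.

Point-source spreading drops the level by 20·log₁₀(r₂/r₁); inverting, r₂/r₁ = 10^(ΔL/20).
r₂ = 9.4·10^((80−73)/20) = 9.4·10^(7.0/20) = 21.04 m.

21.0 m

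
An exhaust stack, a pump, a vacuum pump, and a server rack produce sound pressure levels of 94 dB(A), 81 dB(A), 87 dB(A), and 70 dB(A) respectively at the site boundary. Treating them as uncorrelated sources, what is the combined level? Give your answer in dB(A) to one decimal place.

95.0 dB(A)

For uncorrelated sources the intensities add, so convert each level to linear form, sum, and take 10·log₁₀ of the total.
Σ 10^(L/10) = 10^(94/10) + 10^(81/10) + 10^(87/10) + 10^(70/10) = 3.149e+09.
L_total = 10·log₁₀(3.149e+09) = 94.98 dB(A).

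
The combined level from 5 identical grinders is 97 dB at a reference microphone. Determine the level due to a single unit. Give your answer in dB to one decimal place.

Dividing the total intensity by 5 lowers the level by 10·log₁₀ 5 = 6.990 dB: L₁ = 97 − 6.990.

90.0 dB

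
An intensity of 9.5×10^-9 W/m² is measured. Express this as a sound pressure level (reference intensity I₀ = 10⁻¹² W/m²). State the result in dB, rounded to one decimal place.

39.8 dB

L = 10·log₁₀(I/I₀) = 10·log₁₀(9.5×10^-9/10⁻¹²) = 10·log₁₀(9.5×10^3).
L = 10·(0.9777 + 3) = 39.78 dB.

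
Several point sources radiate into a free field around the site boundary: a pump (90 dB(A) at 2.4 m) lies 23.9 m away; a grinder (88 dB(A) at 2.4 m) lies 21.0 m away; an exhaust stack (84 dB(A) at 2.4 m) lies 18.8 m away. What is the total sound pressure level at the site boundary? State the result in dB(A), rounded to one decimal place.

Propagate each source to the receiver with L = L_ref − 20·log₁₀(r/r_ref), then add intensities.
pump: 90 − 20·log₁₀(23.9/2.4) = 90 − 19.96 = 70.04 dB(A).
grinder: 88 − 20·log₁₀(21.0/2.4) = 88 − 18.84 = 69.16 dB(A).
exhaust stack: 84 − 20·log₁₀(18.8/2.4) = 84 − 17.88 = 66.12 dB(A).
Σ 10^(L/10) = 2.242e+07 → L_total = 10·log₁₀(2.242e+07) = 73.51 dB(A).

73.5 dB(A)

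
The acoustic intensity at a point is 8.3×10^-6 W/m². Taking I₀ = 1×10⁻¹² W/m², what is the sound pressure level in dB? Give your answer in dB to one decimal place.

Dividing by I₀ shifts the exponent by 12: I/I₀ = 8.3×10^6.
L = 10·(0.9191 + 6) = 69.19 dB.

69.2 dB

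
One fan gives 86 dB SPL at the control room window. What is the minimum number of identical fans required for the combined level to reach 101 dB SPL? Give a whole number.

32

N identical sources give L₁ + 10·log₁₀ N, so require 10·log₁₀ N ≥ 101 − 86 = 15.0 dB.
N ≥ 10^(15.0/10) = 31.623, so N = 32.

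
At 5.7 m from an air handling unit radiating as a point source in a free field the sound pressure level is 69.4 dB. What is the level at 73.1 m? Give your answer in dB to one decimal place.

47.2 dB

Spherical spreading from a point source gives a 20·log₁₀(r₂/r₁) drop.
L₂ = 69.4 − 20·log₁₀(73.1/5.7) = 69.4 − 22.161 = 47.24 dB.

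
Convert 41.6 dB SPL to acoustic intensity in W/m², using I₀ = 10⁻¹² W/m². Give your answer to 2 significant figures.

I/I₀ = 10^(41.6/10) = 1.445e+04, so I = 1.445e+04 × 10⁻¹² W/m².

1.4e-08 W/m²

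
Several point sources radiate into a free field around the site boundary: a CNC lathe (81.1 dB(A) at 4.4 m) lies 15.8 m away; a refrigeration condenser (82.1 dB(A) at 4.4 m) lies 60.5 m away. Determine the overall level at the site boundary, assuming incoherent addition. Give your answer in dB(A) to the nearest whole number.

Propagate each source to the receiver with L = L_ref − 20·log₁₀(r/r_ref), then add intensities.
CNC lathe: 81.1 − 20·log₁₀(15.8/4.4) = 81.1 − 11.10 = 70.00 dB(A).
refrigeration condenser: 82.1 − 20·log₁₀(60.5/4.4) = 82.1 − 22.77 = 59.33 dB(A).
Σ 10^(L/10) = 1.085e+07 → L_total = 10·log₁₀(1.085e+07) = 70.35 dB(A).

70 dB(A)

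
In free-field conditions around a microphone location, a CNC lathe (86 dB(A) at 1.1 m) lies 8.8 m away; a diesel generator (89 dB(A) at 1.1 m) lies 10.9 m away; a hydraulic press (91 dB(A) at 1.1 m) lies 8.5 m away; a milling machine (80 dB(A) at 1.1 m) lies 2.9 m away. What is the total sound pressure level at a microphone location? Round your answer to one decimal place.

77.0 dB(A)

First find each source's level at the receiver (point-source: −20·log₁₀(r/r_ref)), then combine on an intensity basis.
CNC lathe: 86 − 20·log₁₀(8.8/1.1) = 86 − 18.06 = 67.94 dB(A).
diesel generator: 89 − 20·log₁₀(10.9/1.1) = 89 − 19.92 = 69.08 dB(A).
hydraulic press: 91 − 20·log₁₀(8.5/1.1) = 91 − 17.76 = 73.24 dB(A).
milling machine: 80 − 20·log₁₀(2.9/1.1) = 80 − 8.42 = 71.58 dB(A).
Σ 10^(L/10) = 4.978e+07 → L_total = 10·log₁₀(4.978e+07) = 76.97 dB(A).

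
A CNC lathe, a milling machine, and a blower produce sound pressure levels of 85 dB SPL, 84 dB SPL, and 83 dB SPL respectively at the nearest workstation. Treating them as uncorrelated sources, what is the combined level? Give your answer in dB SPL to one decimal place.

For uncorrelated sources the intensities add, so convert each level to linear form, sum, and take 10·log₁₀ of the total.
Σ 10^(L/10) = 10^(85/10) + 10^(84/10) + 10^(83/10) = 7.669e+08.
L_total = 10·log₁₀(7.669e+08) = 88.85 dB SPL.

88.8 dB SPL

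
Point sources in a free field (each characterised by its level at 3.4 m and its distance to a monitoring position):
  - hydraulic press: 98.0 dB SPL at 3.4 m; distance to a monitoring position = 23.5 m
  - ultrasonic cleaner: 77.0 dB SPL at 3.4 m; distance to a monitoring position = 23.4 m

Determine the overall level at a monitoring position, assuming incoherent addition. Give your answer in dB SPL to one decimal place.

First find each source's level at the receiver (point-source: −20·log₁₀(r/r_ref)), then combine on an intensity basis.
hydraulic press: 98.0 − 20·log₁₀(23.5/3.4) = 98.0 − 16.79 = 81.21 dB SPL.
ultrasonic cleaner: 77.0 − 20·log₁₀(23.4/3.4) = 77.0 − 16.75 = 60.25 dB SPL.
Σ 10^(L/10) = 1.331e+08 → L_total = 10·log₁₀(1.331e+08) = 81.24 dB SPL.

81.2 dB SPL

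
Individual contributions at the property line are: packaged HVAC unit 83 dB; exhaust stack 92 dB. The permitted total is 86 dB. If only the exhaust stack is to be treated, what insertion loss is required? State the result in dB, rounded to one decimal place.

Fixed contribution from the other source: Σ 10^(L/10) = 10^(83/10) = 1.995e+08 (83.00 dB).
To meet 86 dB overall, the treated exhaust stack may contribute at most 10^(86/10) − 1.995e+08 = 1.986e+08, i.e. 82.98 dB.
Required insertion loss = 92 − 82.98 = 9.02 dB.

9.0 dB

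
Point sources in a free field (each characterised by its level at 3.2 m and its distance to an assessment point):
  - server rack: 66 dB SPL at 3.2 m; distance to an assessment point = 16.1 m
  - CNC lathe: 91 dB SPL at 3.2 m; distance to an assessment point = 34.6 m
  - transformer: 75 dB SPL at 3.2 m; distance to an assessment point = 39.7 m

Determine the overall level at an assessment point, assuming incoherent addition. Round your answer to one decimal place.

First find each source's level at the receiver (point-source: −20·log₁₀(r/r_ref)), then combine on an intensity basis.
server rack: 66 − 20·log₁₀(16.1/3.2) = 66 − 14.03 = 51.97 dB SPL.
CNC lathe: 91 − 20·log₁₀(34.6/3.2) = 91 − 20.68 = 70.32 dB SPL.
transformer: 75 − 20·log₁₀(39.7/3.2) = 75 − 21.87 = 53.13 dB SPL.
Σ 10^(L/10) = 1.113e+07 → L_total = 10·log₁₀(1.113e+07) = 70.47 dB SPL.

70.5 dB SPL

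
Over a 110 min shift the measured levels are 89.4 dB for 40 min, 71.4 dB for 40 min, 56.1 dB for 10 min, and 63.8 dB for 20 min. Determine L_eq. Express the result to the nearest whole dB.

The energy average is taken in the linear domain: L_eq = 10·log₁₀[(Σ tᵢ·10^(Lᵢ/10))/T], T = 110 min.
Σ tᵢ·10^(Lᵢ/10) = 40·10^(89.4/10) + 40·10^(71.4/10) + 10·10^(56.1/10) + 20·10^(63.8/10) = 3.544e+10.
L_eq = 10·log₁₀(3.544e+10/110) = 85.08 dB.

85 dB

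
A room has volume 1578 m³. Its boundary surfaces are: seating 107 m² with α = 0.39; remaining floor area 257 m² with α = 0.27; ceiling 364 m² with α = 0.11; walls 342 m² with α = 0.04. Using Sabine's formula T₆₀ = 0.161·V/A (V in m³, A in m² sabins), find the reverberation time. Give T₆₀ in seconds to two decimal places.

Total absorption A = 107·0.39 + 257·0.27 + 364·0.11 + 342·0.04 = 164.84 m² sabins.
T₆₀ = 0.161·V/A = 0.161·1578/164.84 = 1.541 s.

1.54 s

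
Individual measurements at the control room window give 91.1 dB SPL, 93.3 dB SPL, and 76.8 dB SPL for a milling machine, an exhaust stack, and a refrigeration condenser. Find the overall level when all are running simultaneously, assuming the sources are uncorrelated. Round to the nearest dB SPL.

95 dB SPL

Incoherent sources combine by intensity addition: L_total = 10·log₁₀(Σ 10^(L_i/10)).
Σ 10^(L/10) = 10^(91.1/10) + 10^(93.3/10) + 10^(76.8/10) = 3.474e+09.
L_total = 10·log₁₀(3.474e+09) = 95.41 dB SPL.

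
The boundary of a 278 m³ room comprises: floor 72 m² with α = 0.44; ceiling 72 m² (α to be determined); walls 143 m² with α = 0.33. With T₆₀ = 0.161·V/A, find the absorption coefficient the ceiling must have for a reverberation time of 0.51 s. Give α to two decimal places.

0.12

Required total absorption A = 0.161·278/0.51 = 87.76 m².
Absorption from the other surfaces = 72·0.44 + 143·0.33 = 78.87 m², so the ceiling must supply 8.89 m² over 72 m².
α = 8.89/72 = 0.123.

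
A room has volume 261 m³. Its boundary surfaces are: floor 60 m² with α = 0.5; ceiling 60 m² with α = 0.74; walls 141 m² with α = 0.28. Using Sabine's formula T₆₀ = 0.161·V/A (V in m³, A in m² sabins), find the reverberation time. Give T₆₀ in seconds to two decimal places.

Total absorption A = 60·0.5 + 60·0.74 + 141·0.28 = 113.88 m² sabins.
T₆₀ = 0.161 × 261 / 113.88 = 0.369 s.

0.37 s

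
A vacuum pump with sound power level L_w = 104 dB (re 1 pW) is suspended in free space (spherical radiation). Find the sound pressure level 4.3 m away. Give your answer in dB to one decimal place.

L_p = L_w − 10·log₁₀(4π·r²) with r = 4.3 m.
4π·r² = 232.4 m², 10·log₁₀ of that is 23.661 dB.
L_p = 104 − 23.661 = 80.34 dB.

80.3 dB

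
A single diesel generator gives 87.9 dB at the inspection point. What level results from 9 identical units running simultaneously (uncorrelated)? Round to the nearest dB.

97 dB

L_total = L₁ + 10·log₁₀ N for N identical incoherent sources.
L_total = 87.9 + 10·log₁₀(9) = 87.9 + 9.542 = 97.44 dB.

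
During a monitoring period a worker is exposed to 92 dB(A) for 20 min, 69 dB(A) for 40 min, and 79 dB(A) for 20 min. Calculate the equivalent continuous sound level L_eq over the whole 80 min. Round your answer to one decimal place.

86.2 dB(A)

L_eq = 10·log₁₀[(1/T)·Σ tᵢ·10^(Lᵢ/10)] with T = 80 min.
Σ tᵢ·10^(Lᵢ/10) = 20·10^(92/10) + 40·10^(69/10) + 20·10^(79/10) = 3.360e+10.
L_eq = 10·log₁₀(3.360e+10/80) = 86.23 dB(A).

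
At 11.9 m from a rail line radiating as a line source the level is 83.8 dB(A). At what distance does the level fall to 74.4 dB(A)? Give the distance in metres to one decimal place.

Line-source spreading drops the level by 10·log₁₀(r₂/r₁); inverting, r₂/r₁ = 10^(ΔL/10).
r₂ = 11.9·10^((83.8−74.4)/10) = 11.9·10^(9.4/10) = 103.64 m.

103.6 m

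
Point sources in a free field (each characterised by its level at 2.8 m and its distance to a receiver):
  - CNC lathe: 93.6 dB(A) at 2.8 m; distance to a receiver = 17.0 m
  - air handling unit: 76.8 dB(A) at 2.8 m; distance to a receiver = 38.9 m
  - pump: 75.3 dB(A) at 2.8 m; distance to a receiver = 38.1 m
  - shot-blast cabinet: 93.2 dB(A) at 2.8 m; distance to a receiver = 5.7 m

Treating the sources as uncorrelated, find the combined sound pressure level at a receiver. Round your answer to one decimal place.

Apply inverse-square spreading to bring every level to the receiver, then sum 10^(L/10).
CNC lathe: 93.6 − 20·log₁₀(17.0/2.8) = 93.6 − 15.67 = 77.93 dB(A).
air handling unit: 76.8 − 20·log₁₀(38.9/2.8) = 76.8 − 22.86 = 53.94 dB(A).
pump: 75.3 − 20·log₁₀(38.1/2.8) = 75.3 − 22.68 = 52.62 dB(A).
shot-blast cabinet: 93.2 − 20·log₁₀(5.7/2.8) = 93.2 − 6.17 = 87.03 dB(A).
Σ 10^(L/10) = 5.667e+08 → L_total = 10·log₁₀(5.667e+08) = 87.53 dB(A).

87.5 dB(A)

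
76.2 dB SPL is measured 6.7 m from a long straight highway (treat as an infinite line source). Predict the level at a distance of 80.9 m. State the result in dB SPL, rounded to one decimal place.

Cylindrical spreading from a line source gives a 10·log₁₀(r₂/r₁) drop.
L₂ = 76.2 − 10·log₁₀(80.9/6.7) = 76.2 − 10.819 = 65.38 dB SPL.

65.4 dB SPL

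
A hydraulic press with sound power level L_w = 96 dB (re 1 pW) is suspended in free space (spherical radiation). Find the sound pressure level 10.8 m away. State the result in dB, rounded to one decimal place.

The power spreads over a sphere of area 4π·r², so L_p = L_w − 10·log₁₀(4π·r²).
4π·r² = 1466 m², 10·log₁₀ of that is 31.661 dB.
L_p = 96 − 31.661 = 64.34 dB.

64.3 dB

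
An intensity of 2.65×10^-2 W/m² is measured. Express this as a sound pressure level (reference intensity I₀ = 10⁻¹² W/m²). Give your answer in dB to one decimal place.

L = 10·log₁₀(I/I₀) = 10·log₁₀(2.65×10^-2/10⁻¹²) = 10·log₁₀(2.65×10^10).
L = 10·(0.4232 + 10) = 104.23 dB.

104.2 dB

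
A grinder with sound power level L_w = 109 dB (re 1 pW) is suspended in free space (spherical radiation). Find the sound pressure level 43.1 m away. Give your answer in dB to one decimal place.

The power spreads over a sphere of area 4π·r², so L_p = L_w − 10·log₁₀(4π·r²).
4π·r² = 2.334e+04 m², 10·log₁₀ of that is 43.682 dB.
L_p = 109 − 43.682 = 65.32 dB.

65.3 dB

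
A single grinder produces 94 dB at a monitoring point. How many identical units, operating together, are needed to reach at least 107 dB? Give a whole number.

20

Need L₁ + 10·log₁₀ N ≥ 107, i.e. log₁₀ N ≥ 1.30.
N ≥ 10^(13.0/10) = 19.953, so N = 20.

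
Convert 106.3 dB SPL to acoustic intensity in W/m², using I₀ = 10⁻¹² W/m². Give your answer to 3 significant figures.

I = I₀·10^(L/10) = 10⁻¹² × 10^(106.3/10) = 10^(-1.370).

0.0427 W/m²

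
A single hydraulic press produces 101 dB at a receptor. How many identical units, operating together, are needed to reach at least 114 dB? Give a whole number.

20

N identical sources give L₁ + 10·log₁₀ N, so require 10·log₁₀ N ≥ 114 − 101 = 13.0 dB.
N ≥ 10^(13.0/10) = 19.953, so N = 20.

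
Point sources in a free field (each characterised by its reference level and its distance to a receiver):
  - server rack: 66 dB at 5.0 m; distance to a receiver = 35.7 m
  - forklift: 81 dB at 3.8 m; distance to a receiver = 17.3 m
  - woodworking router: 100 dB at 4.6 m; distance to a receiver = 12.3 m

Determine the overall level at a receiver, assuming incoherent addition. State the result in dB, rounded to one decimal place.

91.5 dB

Apply inverse-square spreading to bring every level to the receiver, then sum 10^(L/10).
server rack: 66 − 20·log₁₀(35.7/5.0) = 66 − 17.07 = 48.93 dB.
forklift: 81 − 20·log₁₀(17.3/3.8) = 81 − 13.17 = 67.83 dB.
woodworking router: 100 − 20·log₁₀(12.3/4.6) = 100 − 8.54 = 91.46 dB.
Σ 10^(L/10) = 1.405e+09 → L_total = 10·log₁₀(1.405e+09) = 91.48 dB.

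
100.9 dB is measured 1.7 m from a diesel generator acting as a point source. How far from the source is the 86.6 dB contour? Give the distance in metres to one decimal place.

8.8 m

For a point source L₁ − L₂ = 20·log₁₀(r₂/r₁), so r₂ = r₁·10^((L₁−L₂)/20).
r₂ = 1.7·10^((100.9−86.6)/20) = 1.7·10^(14.3/20) = 8.82 m.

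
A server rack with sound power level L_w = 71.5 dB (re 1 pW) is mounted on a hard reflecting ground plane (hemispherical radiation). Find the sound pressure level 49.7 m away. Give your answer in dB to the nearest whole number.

Free-field hemispherical radiation: L_p = L_w − 10·log₁₀(2π·r²), r = 49.7 m.
2π·r² = 1.552e+04 m², 10·log₁₀ of that is 41.909 dB.
L_p = 71.5 − 41.909 = 29.59 dB.

30 dB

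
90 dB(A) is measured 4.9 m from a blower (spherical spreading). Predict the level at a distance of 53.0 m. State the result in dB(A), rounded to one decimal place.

Point-source attenuation: ΔL = 20·log₁₀(r₂/r₁) = 20·log₁₀(53.0/4.9) = 20.682 dB.
L₂ = 90 − 20·log₁₀(53.0/4.9) = 90 − 20.682 = 69.32 dB(A).

69.3 dB(A)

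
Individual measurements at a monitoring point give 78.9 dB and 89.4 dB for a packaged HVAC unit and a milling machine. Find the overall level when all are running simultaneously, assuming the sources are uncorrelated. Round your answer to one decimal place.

For uncorrelated sources the intensities add, so convert each level to linear form, sum, and take 10·log₁₀ of the total.
Σ 10^(L/10) = 10^(78.9/10) + 10^(89.4/10) = 9.486e+08.
L_total = 10·log₁₀(9.486e+08) = 89.77 dB.

89.8 dB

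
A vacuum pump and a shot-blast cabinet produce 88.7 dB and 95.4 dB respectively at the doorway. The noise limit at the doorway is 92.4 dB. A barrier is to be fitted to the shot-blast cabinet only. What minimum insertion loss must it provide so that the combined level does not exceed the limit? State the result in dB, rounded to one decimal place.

5.4 dB

Fixed contribution from the other source: Σ 10^(L/10) = 10^(88.7/10) = 7.413e+08 (88.70 dB).
To meet 92.4 dB overall, the treated shot-blast cabinet may contribute at most 10^(92.4/10) − 7.413e+08 = 9.965e+08, i.e. 89.98 dB.
So the shot-blast cabinet must be reduced from 95.4 to 89.98 dB: IL = 5.42 dB.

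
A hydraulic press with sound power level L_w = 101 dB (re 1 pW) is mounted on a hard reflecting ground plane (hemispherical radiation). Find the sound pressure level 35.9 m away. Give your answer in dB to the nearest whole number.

62 dB

L_p = L_w − 10·log₁₀(2π·r²) with r = 35.9 m.
2π·r² = 8098 m², 10·log₁₀ of that is 39.084 dB.
L_p = 101 − 39.084 = 61.92 dB.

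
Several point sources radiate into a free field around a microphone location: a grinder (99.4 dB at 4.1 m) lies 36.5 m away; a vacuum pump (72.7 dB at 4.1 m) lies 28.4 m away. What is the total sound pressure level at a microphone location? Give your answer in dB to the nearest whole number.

Apply inverse-square spreading to bring every level to the receiver, then sum 10^(L/10).
grinder: 99.4 − 20·log₁₀(36.5/4.1) = 99.4 − 18.99 = 80.41 dB.
vacuum pump: 72.7 − 20·log₁₀(28.4/4.1) = 72.7 − 16.81 = 55.89 dB.
Σ 10^(L/10) = 1.103e+08 → L_total = 10·log₁₀(1.103e+08) = 80.43 dB.

80 dB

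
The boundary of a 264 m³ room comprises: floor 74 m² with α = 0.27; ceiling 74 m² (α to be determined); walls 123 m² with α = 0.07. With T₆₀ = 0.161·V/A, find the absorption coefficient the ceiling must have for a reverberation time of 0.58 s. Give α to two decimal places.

0.60

A = 0.161·V/T₆₀ = 0.161·264/0.58 = 73.28 m² sabins.
Absorption from the other surfaces = 74·0.27 + 123·0.07 = 28.59 m², so the ceiling must supply 44.69 m² over 74 m².
α = 44.69/74 = 0.604.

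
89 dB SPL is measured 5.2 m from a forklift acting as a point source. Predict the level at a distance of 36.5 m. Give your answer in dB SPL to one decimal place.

Point-source attenuation: ΔL = 20·log₁₀(r₂/r₁) = 20·log₁₀(36.5/5.2) = 16.926 dB.
L₂ = 89 − 20·log₁₀(36.5/5.2) = 89 − 16.926 = 72.07 dB SPL.

72.1 dB SPL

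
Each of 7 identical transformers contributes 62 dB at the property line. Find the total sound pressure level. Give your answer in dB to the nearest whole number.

70 dB

L_total = L₁ + 10·log₁₀ N for N identical incoherent sources.
L_total = 62 + 10·log₁₀(7) = 62 + 8.451 = 70.45 dB.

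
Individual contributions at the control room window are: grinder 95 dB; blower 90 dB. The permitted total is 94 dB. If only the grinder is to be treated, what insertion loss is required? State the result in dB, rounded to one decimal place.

Everything except the grinder sums to 10^(90/10) = 1.000e+09 in linear terms, 90.00 dB.
The limit corresponds to 10^(94/10) = 2.512e+09; subtracting the fixed part leaves 1.512e+09 for the grinder, i.e. 91.80 dB.
So the grinder must be reduced from 95 to 91.80 dB: IL = 3.20 dB.

3.2 dB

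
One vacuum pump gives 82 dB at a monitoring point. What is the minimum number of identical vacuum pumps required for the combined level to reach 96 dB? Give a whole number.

26

The shortfall is 96 − 82 = 14.0 dB, and N units add 10·log₁₀ N, so need 10·log₁₀ N ≥ 14.0.
N ≥ 10^(14.0/10) = 25.119, so N = 26.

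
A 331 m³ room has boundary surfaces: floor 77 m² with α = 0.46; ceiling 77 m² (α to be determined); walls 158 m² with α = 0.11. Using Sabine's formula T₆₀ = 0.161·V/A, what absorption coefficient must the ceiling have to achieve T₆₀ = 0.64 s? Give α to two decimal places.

Required total absorption A = 0.161·331/0.64 = 83.27 m².
Absorption from the other surfaces = 77·0.46 + 158·0.11 = 52.80 m², so the ceiling must supply 30.47 m² over 77 m².
α = 30.47/77 = 0.396.

0.40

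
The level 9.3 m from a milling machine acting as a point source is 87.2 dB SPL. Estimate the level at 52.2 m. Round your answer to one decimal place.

Point-source attenuation: ΔL = 20·log₁₀(r₂/r₁) = 20·log₁₀(52.2/9.3) = 14.984 dB.
L₂ = 87.2 − 20·log₁₀(52.2/9.3) = 87.2 − 14.984 = 72.22 dB SPL.

72.2 dB SPL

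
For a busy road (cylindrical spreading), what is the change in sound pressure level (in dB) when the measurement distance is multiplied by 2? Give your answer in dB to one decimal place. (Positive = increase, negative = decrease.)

-3.0 dB

A line source loses 3 dB per doubling of distance; generally ΔL = −10·log₁₀(r₂/r₁).
ΔL = −10·log₁₀(2) = -3.01 dB.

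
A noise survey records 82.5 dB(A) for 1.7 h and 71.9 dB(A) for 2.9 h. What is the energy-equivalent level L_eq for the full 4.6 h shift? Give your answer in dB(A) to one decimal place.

78.8 dB(A)

The energy average is taken in the linear domain: L_eq = 10·log₁₀[(Σ tᵢ·10^(Lᵢ/10))/T], T = 4.6 h.
Σ tᵢ·10^(Lᵢ/10) = 1.7·10^(82.5/10) + 2.9·10^(71.9/10) = 3.472e+08.
L_eq = 10·log₁₀(3.472e+08/4.6) = 78.78 dB(A).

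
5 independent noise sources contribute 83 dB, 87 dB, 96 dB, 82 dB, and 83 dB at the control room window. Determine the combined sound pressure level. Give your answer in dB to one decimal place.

Incoherent sources combine by intensity addition: L_total = 10·log₁₀(Σ 10^(L_i/10)).
Σ 10^(L/10) = 10^(83/10) + 10^(87/10) + 10^(96/10) + 10^(82/10) + 10^(83/10) = 5.040e+09.
L_total = 10·log₁₀(5.040e+09) = 97.02 dB.

97.0 dB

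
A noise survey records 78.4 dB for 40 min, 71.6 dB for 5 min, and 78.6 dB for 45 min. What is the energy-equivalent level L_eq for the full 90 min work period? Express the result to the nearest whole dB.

L_eq = 10·log₁₀[(1/T)·Σ tᵢ·10^(Lᵢ/10)] with T = 90 min.
Σ tᵢ·10^(Lᵢ/10) = 40·10^(78.4/10) + 5·10^(71.6/10) + 45·10^(78.6/10) = 6.100e+09.
L_eq = 10·log₁₀(6.100e+09/90) = 78.31 dB.

78 dB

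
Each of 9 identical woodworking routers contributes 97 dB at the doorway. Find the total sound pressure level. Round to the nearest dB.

107 dB

L_total = L₁ + 10·log₁₀ N for N identical incoherent sources.
L_total = 97 + 10·log₁₀(9) = 97 + 9.542 = 106.54 dB.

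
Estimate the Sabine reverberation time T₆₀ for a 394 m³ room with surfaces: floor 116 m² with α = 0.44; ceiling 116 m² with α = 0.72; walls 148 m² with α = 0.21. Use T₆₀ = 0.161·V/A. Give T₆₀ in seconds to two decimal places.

Total absorption A = 116·0.44 + 116·0.72 + 148·0.21 = 165.64 m² sabins.
T₆₀ = 0.161 × 394 / 165.64 = 0.383 s.

0.38 s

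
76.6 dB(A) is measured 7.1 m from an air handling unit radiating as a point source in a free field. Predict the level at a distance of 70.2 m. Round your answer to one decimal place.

56.7 dB(A)

Point-source attenuation: ΔL = 20·log₁₀(r₂/r₁) = 20·log₁₀(70.2/7.1) = 19.902 dB.
L₂ = 76.6 − 20·log₁₀(70.2/7.1) = 76.6 − 19.902 = 56.70 dB(A).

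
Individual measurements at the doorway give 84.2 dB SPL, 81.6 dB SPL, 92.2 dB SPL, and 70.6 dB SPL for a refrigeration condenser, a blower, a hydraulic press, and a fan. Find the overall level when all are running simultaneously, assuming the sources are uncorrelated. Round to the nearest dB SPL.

For uncorrelated sources the intensities add, so convert each level to linear form, sum, and take 10·log₁₀ of the total.
Σ 10^(L/10) = 10^(84.2/10) + 10^(81.6/10) + 10^(92.2/10) + 10^(70.6/10) = 2.079e+09.
L_total = 10·log₁₀(2.079e+09) = 93.18 dB SPL.

93 dB SPL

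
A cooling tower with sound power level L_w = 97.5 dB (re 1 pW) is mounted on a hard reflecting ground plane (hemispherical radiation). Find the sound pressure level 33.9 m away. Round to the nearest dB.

Free-field hemispherical radiation: L_p = L_w − 10·log₁₀(2π·r²), r = 33.9 m.
2π·r² = 7221 m², 10·log₁₀ of that is 38.586 dB.
L_p = 97.5 − 38.586 = 58.91 dB.

59 dB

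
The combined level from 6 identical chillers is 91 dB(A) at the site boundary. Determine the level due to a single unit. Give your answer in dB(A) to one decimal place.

For N identical incoherent sources L_total = L₁ + 10·log₁₀ N, so L₁ = 91 − 10·log₁₀(6) = 91 − 7.782.

83.2 dB(A)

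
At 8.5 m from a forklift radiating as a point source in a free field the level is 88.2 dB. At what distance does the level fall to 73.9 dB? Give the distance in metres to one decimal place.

44.1 m

For a point source L₁ − L₂ = 20·log₁₀(r₂/r₁), so r₂ = r₁·10^((L₁−L₂)/20).
r₂ = 8.5·10^((88.2−73.9)/20) = 8.5·10^(14.3/20) = 44.10 m.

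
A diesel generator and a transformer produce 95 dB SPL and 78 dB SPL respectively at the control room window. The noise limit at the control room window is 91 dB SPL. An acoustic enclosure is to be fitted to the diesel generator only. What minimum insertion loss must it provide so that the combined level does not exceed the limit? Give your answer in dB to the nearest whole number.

Fixed contribution from the other source: Σ 10^(L/10) = 10^(78/10) = 6.310e+07 (78.00 dB SPL).
The limit corresponds to 10^(91/10) = 1.259e+09; subtracting the fixed part leaves 1.196e+09 for the diesel generator, i.e. 90.78 dB SPL.
Required insertion loss = 95 − 90.78 = 4.22 dB.

4 dB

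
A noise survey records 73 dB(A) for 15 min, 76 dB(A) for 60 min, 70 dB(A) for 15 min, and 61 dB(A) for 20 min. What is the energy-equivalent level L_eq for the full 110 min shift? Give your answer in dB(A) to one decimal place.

The energy average is taken in the linear domain: L_eq = 10·log₁₀[(Σ tᵢ·10^(Lᵢ/10))/T], T = 110 min.
Σ tᵢ·10^(Lᵢ/10) = 15·10^(73/10) + 60·10^(76/10) + 15·10^(70/10) + 20·10^(61/10) = 2.863e+09.
L_eq = 10·log₁₀(2.863e+09/110) = 74.15 dB(A).

74.2 dB(A)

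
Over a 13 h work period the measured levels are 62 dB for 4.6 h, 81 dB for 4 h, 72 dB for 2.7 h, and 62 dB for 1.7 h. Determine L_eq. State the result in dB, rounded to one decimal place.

76.3 dB

The energy average is taken in the linear domain: L_eq = 10·log₁₀[(Σ tᵢ·10^(Lᵢ/10))/T], T = 13 h.
Σ tᵢ·10^(Lᵢ/10) = 4.6·10^(62/10) + 4·10^(81/10) + 2.7·10^(72/10) + 1.7·10^(62/10) = 5.563e+08.
L_eq = 10·log₁₀(5.563e+08/13) = 76.31 dB.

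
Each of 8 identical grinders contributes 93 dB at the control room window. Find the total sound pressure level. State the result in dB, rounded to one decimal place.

102.0 dB

L_total = L₁ + 10·log₁₀ N for N identical incoherent sources.
L_total = 93 + 10·log₁₀(8) = 93 + 9.031 = 102.03 dB.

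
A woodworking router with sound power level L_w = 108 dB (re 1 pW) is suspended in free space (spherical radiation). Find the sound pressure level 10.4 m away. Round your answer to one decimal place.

76.7 dB

The power spreads over a sphere of area 4π·r², so L_p = L_w − 10·log₁₀(4π·r²).
4π·r² = 1359 m², 10·log₁₀ of that is 31.333 dB.
L_p = 108 − 31.333 = 76.67 dB.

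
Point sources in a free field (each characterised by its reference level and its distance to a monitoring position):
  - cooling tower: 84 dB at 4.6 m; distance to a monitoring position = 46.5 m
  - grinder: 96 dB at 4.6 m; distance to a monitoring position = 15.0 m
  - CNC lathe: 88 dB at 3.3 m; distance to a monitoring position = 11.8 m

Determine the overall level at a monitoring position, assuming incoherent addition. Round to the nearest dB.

86 dB

Apply inverse-square spreading to bring every level to the receiver, then sum 10^(L/10).
cooling tower: 84 − 20·log₁₀(46.5/4.6) = 84 − 20.09 = 63.91 dB.
grinder: 96 − 20·log₁₀(15.0/4.6) = 96 − 10.27 = 85.73 dB.
CNC lathe: 88 − 20·log₁₀(11.8/3.3) = 88 − 11.07 = 76.93 dB.
Σ 10^(L/10) = 4.262e+08 → L_total = 10·log₁₀(4.262e+08) = 86.30 dB.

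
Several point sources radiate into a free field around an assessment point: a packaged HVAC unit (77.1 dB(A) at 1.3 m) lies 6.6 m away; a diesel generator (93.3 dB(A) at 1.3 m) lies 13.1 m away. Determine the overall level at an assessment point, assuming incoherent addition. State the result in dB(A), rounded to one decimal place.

73.6 dB(A)

Propagate each source to the receiver with L = L_ref − 20·log₁₀(r/r_ref), then add intensities.
packaged HVAC unit: 77.1 − 20·log₁₀(6.6/1.3) = 77.1 − 14.11 = 62.99 dB(A).
diesel generator: 93.3 − 20·log₁₀(13.1/1.3) = 93.3 − 20.07 = 73.23 dB(A).
Σ 10^(L/10) = 2.304e+07 → L_total = 10·log₁₀(2.304e+07) = 73.63 dB(A).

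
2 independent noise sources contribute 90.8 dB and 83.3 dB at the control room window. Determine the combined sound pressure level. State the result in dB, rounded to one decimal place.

91.5 dB

Incoherent sources combine by intensity addition: L_total = 10·log₁₀(Σ 10^(L_i/10)).
Σ 10^(L/10) = 10^(90.8/10) + 10^(83.3/10) = 1.416e+09.
L_total = 10·log₁₀(1.416e+09) = 91.51 dB.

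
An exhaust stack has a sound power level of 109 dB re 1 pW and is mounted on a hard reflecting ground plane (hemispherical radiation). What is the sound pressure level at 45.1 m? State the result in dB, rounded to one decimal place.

67.9 dB

Free-field hemispherical radiation: L_p = L_w − 10·log₁₀(2π·r²), r = 45.1 m.
2π·r² = 1.278e+04 m², 10·log₁₀ of that is 41.065 dB.
L_p = 109 − 41.065 = 67.93 dB.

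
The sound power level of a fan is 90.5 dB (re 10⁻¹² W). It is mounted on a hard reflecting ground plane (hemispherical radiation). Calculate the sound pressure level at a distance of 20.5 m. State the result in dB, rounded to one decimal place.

56.3 dB

The power spreads over a hemisphere of area 2π·r², so L_p = L_w − 10·log₁₀(2π·r²).
2π·r² = 2641 m², 10·log₁₀ of that is 34.217 dB.
L_p = 90.5 − 34.217 = 56.28 dB.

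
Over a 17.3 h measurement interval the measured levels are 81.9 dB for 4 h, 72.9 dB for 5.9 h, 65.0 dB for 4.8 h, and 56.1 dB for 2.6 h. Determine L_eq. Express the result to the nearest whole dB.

76 dB

L_eq = 10·log₁₀[(1/T)·Σ tᵢ·10^(Lᵢ/10)] with T = 17.3 h.
Σ tᵢ·10^(Lᵢ/10) = 4·10^(81.9/10) + 5.9·10^(72.9/10) + 4.8·10^(65.0/10) + 2.6·10^(56.1/10) = 7.508e+08.
L_eq = 10·log₁₀(7.508e+08/17.3) = 76.37 dB.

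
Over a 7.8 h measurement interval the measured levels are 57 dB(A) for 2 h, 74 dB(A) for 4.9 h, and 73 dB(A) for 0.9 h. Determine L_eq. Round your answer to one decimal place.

72.6 dB(A)

L_eq = 10·log₁₀[(1/T)·Σ tᵢ·10^(Lᵢ/10)] with T = 7.8 h.
Σ tᵢ·10^(Lᵢ/10) = 2·10^(57/10) + 4.9·10^(74/10) + 0.9·10^(73/10) = 1.420e+08.
L_eq = 10·log₁₀(1.420e+08/7.8) = 72.60 dB(A).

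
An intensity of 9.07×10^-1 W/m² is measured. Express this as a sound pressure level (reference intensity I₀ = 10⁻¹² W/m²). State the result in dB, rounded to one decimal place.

119.6 dB

L = 10·log₁₀(I/I₀) = 10·log₁₀(9.07×10^-1/10⁻¹²) = 10·log₁₀(9.07×10^11).
L = 10·(0.9576 + 11) = 119.58 dB.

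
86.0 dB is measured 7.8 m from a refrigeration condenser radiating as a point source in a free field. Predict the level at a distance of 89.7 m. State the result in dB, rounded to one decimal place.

64.8 dB

Spherical spreading from a point source gives a 20·log₁₀(r₂/r₁) drop.
L₂ = 86.0 − 20·log₁₀(89.7/7.8) = 86.0 − 21.214 = 64.79 dB.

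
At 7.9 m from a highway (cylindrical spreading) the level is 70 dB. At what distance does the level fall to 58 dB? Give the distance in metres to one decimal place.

The 12.0 dB drop corresponds to a distance ratio of 10^(12.0/10) for a line source.
r₂ = 7.9·10^((70−58)/10) = 7.9·10^(12.0/10) = 125.21 m.

125.2 m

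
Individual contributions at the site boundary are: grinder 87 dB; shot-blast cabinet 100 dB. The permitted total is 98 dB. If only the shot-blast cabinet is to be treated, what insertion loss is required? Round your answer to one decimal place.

The untreated sources together contribute 10^(87/10) = 5.012e+08, i.e. 87.00 dB.
The limit corresponds to 10^(98/10) = 6.310e+09; subtracting the fixed part leaves 5.808e+09 for the shot-blast cabinet, i.e. 97.64 dB.
So the shot-blast cabinet must be reduced from 100 to 97.64 dB: IL = 2.36 dB.

2.4 dB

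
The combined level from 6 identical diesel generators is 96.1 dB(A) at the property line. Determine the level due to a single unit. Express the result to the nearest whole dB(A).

88 dB(A)

Dividing the total intensity by 6 lowers the level by 10·log₁₀ 6 = 7.782 dB: L₁ = 96.1 − 7.782.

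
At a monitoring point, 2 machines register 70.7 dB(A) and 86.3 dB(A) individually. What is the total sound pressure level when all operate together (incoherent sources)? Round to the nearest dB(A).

86 dB(A)

For uncorrelated sources the intensities add, so convert each level to linear form, sum, and take 10·log₁₀ of the total.
Σ 10^(L/10) = 10^(70.7/10) + 10^(86.3/10) = 4.383e+08.
L_total = 10·log₁₀(4.383e+08) = 86.42 dB(A).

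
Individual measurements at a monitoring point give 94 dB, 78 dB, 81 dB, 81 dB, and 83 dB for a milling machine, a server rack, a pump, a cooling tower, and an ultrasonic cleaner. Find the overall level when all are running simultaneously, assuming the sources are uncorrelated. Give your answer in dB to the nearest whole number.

95 dB

Incoherent sources combine by intensity addition: L_total = 10·log₁₀(Σ 10^(L_i/10)).
Σ 10^(L/10) = 10^(94/10) + 10^(78/10) + 10^(81/10) + 10^(81/10) + 10^(83/10) = 3.026e+09.
L_total = 10·log₁₀(3.026e+09) = 94.81 dB.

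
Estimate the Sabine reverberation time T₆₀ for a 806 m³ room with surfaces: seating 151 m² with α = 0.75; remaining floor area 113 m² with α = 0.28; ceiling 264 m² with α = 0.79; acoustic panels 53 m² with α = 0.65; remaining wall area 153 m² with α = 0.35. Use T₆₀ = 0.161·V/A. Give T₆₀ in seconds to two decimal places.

Total absorption A = 151·0.75 + 113·0.28 + 264·0.79 + 53·0.65 + 153·0.35 = 441.45 m² sabins.
T₆₀ = 0.161·V/A = 0.161·806/441.45 = 0.294 s.

0.29 s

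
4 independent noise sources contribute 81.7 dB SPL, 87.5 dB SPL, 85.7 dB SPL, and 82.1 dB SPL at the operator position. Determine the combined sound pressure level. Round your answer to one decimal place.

90.9 dB SPL

For uncorrelated sources the intensities add, so convert each level to linear form, sum, and take 10·log₁₀ of the total.
Σ 10^(L/10) = 10^(81.7/10) + 10^(87.5/10) + 10^(85.7/10) + 10^(82.1/10) = 1.244e+09.
L_total = 10·log₁₀(1.244e+09) = 90.95 dB SPL.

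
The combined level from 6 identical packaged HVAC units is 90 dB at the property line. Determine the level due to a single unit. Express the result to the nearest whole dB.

82 dB

Dividing the total intensity by 6 lowers the level by 10·log₁₀ 6 = 7.782 dB: L₁ = 90 − 7.782.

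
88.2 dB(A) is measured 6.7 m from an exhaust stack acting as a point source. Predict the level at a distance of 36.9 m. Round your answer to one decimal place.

Spherical spreading from a point source gives a 20·log₁₀(r₂/r₁) drop.
L₂ = 88.2 − 20·log₁₀(36.9/6.7) = 88.2 − 14.819 = 73.38 dB(A).

73.4 dB(A)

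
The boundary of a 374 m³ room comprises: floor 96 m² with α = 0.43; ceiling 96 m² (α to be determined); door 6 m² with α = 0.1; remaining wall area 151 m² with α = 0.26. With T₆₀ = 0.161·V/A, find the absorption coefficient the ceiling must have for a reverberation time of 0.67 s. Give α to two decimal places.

0.09

A = 0.161·V/T₆₀ = 0.161·374/0.67 = 89.87 m² sabins.
Absorption from the other surfaces = 96·0.43 + 6·0.1 + 151·0.26 = 81.14 m², so the ceiling must supply 8.73 m² over 96 m².
α = 8.73/96 = 0.091.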